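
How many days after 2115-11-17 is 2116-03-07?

111

Nov 17, 2115 → Dec 17, 2115: 30 days (November has 30).
Dec 17, 2115 → Jan 17, 2116: 31 days (December has 31).
Jan 17, 2116 → Feb 17, 2116: 31 days (January has 31).
Feb 17, 2116 → Mar 7, 2116: 19 days.
Total: 111 days.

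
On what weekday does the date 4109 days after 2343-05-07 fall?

First find the weekday of May 7, 2343. Doomsday rule: the anchor day for the 2300s is Wednesday. For year 43: 43÷12 = 3 r 7, and 7÷4 = 1, so 3+7+1 = 11.
Wednesday + 11 ≡ Sunday — that's 2343's doomsday.
In May the doomsday date is May 9.
May 7 is 2 days before May 9; 2 mod 7 = 2, so Sunday − 2 = Friday.
4109 mod 7 = 0, so 4109 days after a Friday is Friday + 0 = Friday.

Friday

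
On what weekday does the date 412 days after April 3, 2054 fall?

Thursday

First find the weekday of Apr 3, 2054. Doomsday rule: the anchor day for the 2000s is Tuesday. For year 54: 54÷12 = 4 r 6, and 6÷4 = 1, so 4+6+1 = 11.
Tuesday + 11 ≡ Saturday — that's 2054's doomsday.
In April the doomsday date is Apr 4.
Apr 3 is 1 day before Apr 4; 1 mod 7 = 1, so Saturday − 1 = Friday.
412 mod 7 = 6, so 412 days after a Friday is Friday + 6 = Thursday.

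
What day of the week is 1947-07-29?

Tuesday

January 1, 1947 is a Wednesday.
Jan 1, 1947 → Feb 1, 1947: 31 days (January has 31).
Feb 1, 1947 → Mar 1, 1947: 28 days (February has 28).
Mar 1, 1947 → Apr 1, 1947: 31 days (March has 31).
Apr 1, 1947 → May 1, 1947: 30 days (April has 30).
May 1, 1947 → Jun 1, 1947: 31 days (May has 31).
Jun 1, 1947 → Jul 1, 1947: 30 days (June has 30).
Jul 1, 1947 → Jul 29, 1947: 28 days.
Total: 209 days.
209 mod 7 = 6, so Wednesday + 6 = Tuesday.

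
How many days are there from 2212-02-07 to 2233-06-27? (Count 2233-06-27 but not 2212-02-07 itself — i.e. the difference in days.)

7811

Feb 7, 2212 → Feb 7, 2213: 366 days (Feb 29, 2212 is in that span).
Feb 7, 2213 → Feb 7, 2214: 365 days.
Feb 7, 2214 → Feb 7, 2215: 365 days.
Feb 7, 2215 → Feb 7, 2216: 365 days.
Feb 7, 2216 → Feb 7, 2217: 366 days (Feb 29, 2216 is in that span).
Feb 7, 2217 → Feb 7, 2218: 365 days.
Feb 7, 2218 → Feb 7, 2219: 365 days.
Feb 7, 2219 → Feb 7, 2220: 365 days.
Feb 7, 2220 → Feb 7, 2221: 366 days (Feb 29, 2220 is in that span).
Feb 7, 2221 → Feb 7, 2222: 365 days.
Feb 7, 2222 → Feb 7, 2223: 365 days.
Feb 7, 2223 → Feb 7, 2224: 365 days.
Feb 7, 2224 → Feb 7, 2225: 366 days (Feb 29, 2224 is in that span).
Feb 7, 2225 → Feb 7, 2226: 365 days.
Feb 7, 2226 → Feb 7, 2227: 365 days.
Feb 7, 2227 → Feb 7, 2228: 365 days.
Feb 7, 2228 → Feb 7, 2229: 366 days (Feb 29, 2228 is in that span).
Feb 7, 2229 → Feb 7, 2230: 365 days.
Feb 7, 2230 → Feb 7, 2231: 365 days.
Feb 7, 2231 → Feb 7, 2232: 365 days.
Feb 7, 2232 → Feb 7, 2233: 366 days (Feb 29, 2232 is in that span).
Feb 7, 2233 → Mar 7, 2233: 28 days (February has 28).
Mar 7, 2233 → Apr 7, 2233: 31 days (March has 31).
Apr 7, 2233 → May 7, 2233: 30 days (April has 30).
May 7, 2233 → Jun 7, 2233: 31 days (May has 31).
Jun 7, 2233 → Jun 27, 2233: 20 days.
Total: 7811 days.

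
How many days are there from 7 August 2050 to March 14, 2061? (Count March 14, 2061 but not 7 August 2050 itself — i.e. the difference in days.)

3872

Aug 7, 2050 → Aug 7, 2051: 365 days.
Aug 7, 2051 → Aug 7, 2052: 366 days (Feb 29, 2052 is in that span).
Aug 7, 2052 → Aug 7, 2053: 365 days.
Aug 7, 2053 → Aug 7, 2054: 365 days.
Aug 7, 2054 → Aug 7, 2055: 365 days.
Aug 7, 2055 → Aug 7, 2056: 366 days (Feb 29, 2056 is in that span).
Aug 7, 2056 → Aug 7, 2057: 365 days.
Aug 7, 2057 → Aug 7, 2058: 365 days.
Aug 7, 2058 → Aug 7, 2059: 365 days.
Aug 7, 2059 → Aug 7, 2060: 366 days (Feb 29, 2060 is in that span).
Aug 7, 2060 → Sep 7, 2060: 31 days (August has 31).
Sep 7, 2060 → Oct 7, 2060: 30 days (September has 30).
Oct 7, 2060 → Nov 7, 2060: 31 days (October has 31).
Nov 7, 2060 → Dec 7, 2060: 30 days (November has 30).
Dec 7, 2060 → Jan 7, 2061: 31 days (December has 31).
Jan 7, 2061 → Feb 7, 2061: 31 days (January has 31).
Feb 7, 2061 → Mar 7, 2061: 28 days (February has 28).
Mar 7, 2061 → Mar 14, 2061: 7 days.
Total: 3872 days.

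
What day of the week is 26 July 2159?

Doomsday rule: the anchor day for the 2100s is Sunday. For year 59: 59÷12 = 4 r 11, and 11÷4 = 2, so 4+11+2 = 17.
Sunday + 17 ≡ Wednesday — that's 2159's doomsday.
In July the doomsday date is Jul 11.
Jul 26 is 15 days after Jul 11; 15 mod 7 = 1, so Wednesday + 1 = Thursday.

Thursday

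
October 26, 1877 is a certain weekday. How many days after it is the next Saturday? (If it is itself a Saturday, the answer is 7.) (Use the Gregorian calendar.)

Oct 26, 1877 is a Friday.
From Friday to the next Saturday is 1 day.

1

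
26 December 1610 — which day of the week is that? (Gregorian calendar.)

Sunday

Doomsday rule: the anchor day for the 1600s is Tuesday. For year 10: 10÷12 = 0 r 10, and 10÷4 = 2, so 0+10+2 = 12.
Tuesday + 12 ≡ Sunday — that's 1610's doomsday.
In December the doomsday date is Dec 12.
Dec 26 is 14 days after Dec 12; 14 mod 7 = 0, so Sunday + 0 = Sunday.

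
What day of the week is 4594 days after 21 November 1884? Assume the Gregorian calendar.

Sunday

Nov 21, 1884 is a Friday.
4594 mod 7 = 2, so 4594 days after a Friday is Friday + 2 = Sunday.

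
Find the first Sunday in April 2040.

April 1, 2040 is a Sunday.
The first Sunday is therefore April 1 (same day).

April 1, 2040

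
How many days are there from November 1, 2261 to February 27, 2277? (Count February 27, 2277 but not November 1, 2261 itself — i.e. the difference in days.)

5597

Nov 1, 2261 → Nov 1, 2262: 365 days.
Nov 1, 2262 → Nov 1, 2263: 365 days.
Nov 1, 2263 → Nov 1, 2264: 366 days (Feb 29, 2264 is in that span).
Nov 1, 2264 → Nov 1, 2265: 365 days.
Nov 1, 2265 → Nov 1, 2266: 365 days.
Nov 1, 2266 → Nov 1, 2267: 365 days.
Nov 1, 2267 → Nov 1, 2268: 366 days (Feb 29, 2268 is in that span).
Nov 1, 2268 → Nov 1, 2269: 365 days.
Nov 1, 2269 → Nov 1, 2270: 365 days.
Nov 1, 2270 → Nov 1, 2271: 365 days.
Nov 1, 2271 → Nov 1, 2272: 366 days (Feb 29, 2272 is in that span).
Nov 1, 2272 → Nov 1, 2273: 365 days.
Nov 1, 2273 → Nov 1, 2274: 365 days.
Nov 1, 2274 → Nov 1, 2275: 365 days.
Nov 1, 2275 → Nov 1, 2276: 366 days (Feb 29, 2276 is in that span).
Nov 1, 2276 → Dec 1, 2276: 30 days (November has 30).
Dec 1, 2276 → Jan 1, 2277: 31 days (December has 31).
Jan 1, 2277 → Feb 1, 2277: 31 days (January has 31).
Feb 1, 2277 → Feb 27, 2277: 26 days.
Total: 5597 days.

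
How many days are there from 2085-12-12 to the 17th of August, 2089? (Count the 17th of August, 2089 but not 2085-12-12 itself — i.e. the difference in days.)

1344

Dec 12, 2085 → Dec 12, 2086: 365 days.
Dec 12, 2086 → Dec 12, 2087: 365 days.
Dec 12, 2087 → Dec 12, 2088: 366 days (Feb 29, 2088 is in that span).
Dec 12, 2088 → Jan 12, 2089: 31 days (December has 31).
Jan 12, 2089 → Feb 12, 2089: 31 days (January has 31).
Feb 12, 2089 → Mar 12, 2089: 28 days (February has 28).
Mar 12, 2089 → Apr 12, 2089: 31 days (March has 31).
Apr 12, 2089 → May 12, 2089: 30 days (April has 30).
May 12, 2089 → Jun 12, 2089: 31 days (May has 31).
Jun 12, 2089 → Jul 12, 2089: 30 days (June has 30).
Jul 12, 2089 → Aug 12, 2089: 31 days (July has 31).
Aug 12, 2089 → Aug 17, 2089: 5 days.
Total: 1344 days.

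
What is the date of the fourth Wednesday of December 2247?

December 22, 2247

December 1, 2247 is a Wednesday.
The first Wednesday is therefore December 1 (same day).
The fourth Wednesday is 1 + 3×7 = December 22.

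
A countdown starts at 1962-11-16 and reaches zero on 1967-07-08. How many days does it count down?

Nov 16, 1962 → Nov 16, 1963: 365 days.
Nov 16, 1963 → Nov 16, 1964: 366 days (Feb 29, 1964 is in that span).
Nov 16, 1964 → Nov 16, 1965: 365 days.
Nov 16, 1965 → Nov 16, 1966: 365 days.
Nov 16, 1966 → Dec 16, 1966: 30 days (November has 30).
Dec 16, 1966 → Jan 16, 1967: 31 days (December has 31).
Jan 16, 1967 → Feb 16, 1967: 31 days (January has 31).
Feb 16, 1967 → Mar 16, 1967: 28 days (February has 28).
Mar 16, 1967 → Apr 16, 1967: 31 days (March has 31).
Apr 16, 1967 → May 16, 1967: 30 days (April has 30).
May 16, 1967 → Jun 16, 1967: 31 days (May has 31).
Jun 16, 1967 → Jul 8, 1967: 22 days.
Total: 1695 days.

1695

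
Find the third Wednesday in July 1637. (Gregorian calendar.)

July 1, 1637 is a Wednesday.
The first Wednesday is therefore July 1 (same day).
The third Wednesday is 1 + 2×7 = July 15.

July 15, 1637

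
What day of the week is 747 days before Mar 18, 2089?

Sunday

First find the weekday of Mar 18, 2089. Doomsday rule: the anchor day for the 2000s is Tuesday. For year 89: 89÷12 = 7 r 5, and 5÷4 = 1, so 7+5+1 = 13.
Tuesday + 13 ≡ Monday — that's 2089's doomsday.
In March the doomsday date is Mar 14.
Mar 18 is 4 days after Mar 14; 4 mod 7 = 4, so Monday + 4 = Friday.
747 mod 7 = 5, so 747 days before a Friday is Friday − 5 = Sunday.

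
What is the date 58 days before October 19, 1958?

August 22, 1958

−19 → Sep 30, 1958 (end of Sep, 30 days; 39 left).
−30 → Aug 31, 1958 (end of Aug, 31 days; 9 left).
−9 → Aug 22, 1958.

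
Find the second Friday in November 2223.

November 1, 2223 is a Saturday.
The first Friday is therefore November 7 (6 days later).
The second Friday is 7 + 1×7 = November 14.

November 14, 2223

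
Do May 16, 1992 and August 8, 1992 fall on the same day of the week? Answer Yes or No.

From May 16, 1992 to Aug 8, 1992 is 84 days.
84 mod 7 = 0, so they are the same weekday.
(May 16, 1992 is a Saturday; Aug 8, 1992 is a Saturday.)

Yes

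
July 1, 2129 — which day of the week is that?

Friday

Doomsday rule: the anchor day for the 2100s is Sunday. For year 29: 29÷12 = 2 r 5, and 5÷4 = 1, so 2+5+1 = 8.
Sunday + 8 ≡ Monday — that's 2129's doomsday.
In July the doomsday date is Jul 11.
Jul 1 is 10 days before Jul 11; 10 mod 7 = 3, so Monday − 3 = Friday.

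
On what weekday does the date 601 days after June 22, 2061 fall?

Jun 22, 2061 is a Wednesday.
601 mod 7 = 6, so 601 days after a Wednesday is Wednesday + 6 = Tuesday.

Tuesday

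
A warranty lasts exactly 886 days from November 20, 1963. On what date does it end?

+366 (one year; includes Feb 29, 1964) → Nov 20, 1964 (520 left).
+365 (one year) → Nov 20, 1965 (155 left).
Nov has 30 days: +11 → Dec 1, 1965 (144 left).
Dec has 31 days: +31 → Jan 1, 1966 (113 left).
Jan has 31 days: +31 → Feb 1, 1966 (82 left).
Feb has 28 days: +28 → Mar 1, 1966 (54 left).
Mar has 31 days: +31 → Apr 1, 1966 (23 left).
+23 → Apr 24, 1966.

April 24, 1966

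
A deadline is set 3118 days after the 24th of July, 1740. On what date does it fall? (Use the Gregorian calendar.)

February 5, 1749

+365 (one year) → Jul 24, 1741 (2753 left).
+365 (one year) → Jul 24, 1742 (2388 left).
+365 (one year) → Jul 24, 1743 (2023 left).
+366 (one year; includes Feb 29, 1744) → Jul 24, 1744 (1657 left).
+365 (one year) → Jul 24, 1745 (1292 left).
+365 (one year) → Jul 24, 1746 (927 left).
+365 (one year) → Jul 24, 1747 (562 left).
+366 (one year; includes Feb 29, 1748) → Jul 24, 1748 (196 left).
Jul has 31 days: +8 → Aug 1, 1748 (188 left).
Aug has 31 days: +31 → Sep 1, 1748 (157 left).
Sep has 30 days: +30 → Oct 1, 1748 (127 left).
Oct has 31 days: +31 → Nov 1, 1748 (96 left).
Nov has 30 days: +30 → Dec 1, 1748 (66 left).
Dec has 31 days: +31 → Jan 1, 1749 (35 left).
Jan has 31 days: +31 → Feb 1, 1749 (4 left).
+4 → Feb 5, 1749.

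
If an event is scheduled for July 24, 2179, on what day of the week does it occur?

Doomsday rule: the anchor day for the 2100s is Sunday. For year 79: 79÷12 = 6 r 7, and 7÷4 = 1, so 6+7+1 = 14.
Sunday + 14 ≡ Sunday — that's 2179's doomsday.
In July the doomsday date is Jul 11.
Jul 24 is 13 days after Jul 11; 13 mod 7 = 6, so Sunday + 6 = Saturday.

Saturday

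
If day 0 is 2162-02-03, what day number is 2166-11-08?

Feb 3, 2162 → Feb 3, 2163: 365 days.
Feb 3, 2163 → Feb 3, 2164: 365 days.
Feb 3, 2164 → Feb 3, 2165: 366 days (Feb 29, 2164 is in that span).
Feb 3, 2165 → Feb 3, 2166: 365 days.
Feb 3, 2166 → Mar 3, 2166: 28 days (February has 28).
Mar 3, 2166 → Apr 3, 2166: 31 days (March has 31).
Apr 3, 2166 → May 3, 2166: 30 days (April has 30).
May 3, 2166 → Jun 3, 2166: 31 days (May has 31).
Jun 3, 2166 → Jul 3, 2166: 30 days (June has 30).
Jul 3, 2166 → Aug 3, 2166: 31 days (July has 31).
Aug 3, 2166 → Sep 3, 2166: 31 days (August has 31).
Sep 3, 2166 → Oct 3, 2166: 30 days (September has 30).
Oct 3, 2166 → Nov 3, 2166: 31 days (October has 31).
Nov 3, 2166 → Nov 8, 2166: 5 days.
Total: 1739 days.

1739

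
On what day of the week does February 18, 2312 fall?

Doomsday rule: the anchor day for the 2300s is Wednesday. For year 12: 12÷12 = 1 r 0, and 0÷4 = 0, so 1+0+0 = 1.
Wednesday + 1 ≡ Thursday — that's 2312's doomsday.
In February the doomsday date is Feb 29 (2312 is a leap year (divisible by 4)).
Feb 18 is 11 days before Feb 29; 11 mod 7 = 4, so Thursday − 4 = Sunday.

Sunday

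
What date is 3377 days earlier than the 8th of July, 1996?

April 10, 1987

−366 (one year; includes Feb 29, 1996) → Jul 8, 1995 (3011 left).
−365 (one year) → Jul 8, 1994 (2646 left).
−365 (one year) → Jul 8, 1993 (2281 left).
−365 (one year) → Jul 8, 1992 (1916 left).
−366 (one year; includes Feb 29, 1992) → Jul 8, 1991 (1550 left).
−365 (one year) → Jul 8, 1990 (1185 left).
−365 (one year) → Jul 8, 1989 (820 left).
−365 (one year) → Jul 8, 1988 (455 left).
−366 (one year; includes Feb 29, 1988) → Jul 8, 1987 (89 left).
−8 → Jun 30, 1987 (end of Jun, 30 days; 81 left).
−30 → May 31, 1987 (end of May, 31 days; 51 left).
−31 → Apr 30, 1987 (end of Apr, 30 days; 20 left).
−20 → Apr 10, 1987.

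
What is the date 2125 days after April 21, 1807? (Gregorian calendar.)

+366 (one year; includes Feb 29, 1808) → Apr 21, 1808 (1759 left).
+365 (one year) → Apr 21, 1809 (1394 left).
+365 (one year) → Apr 21, 1810 (1029 left).
+365 (one year) → Apr 21, 1811 (664 left).
+366 (one year; includes Feb 29, 1812) → Apr 21, 1812 (298 left).
Apr has 30 days: +10 → May 1, 1812 (288 left).
May has 31 days: +31 → Jun 1, 1812 (257 left).
Jun has 30 days: +30 → Jul 1, 1812 (227 left).
Jul has 31 days: +31 → Aug 1, 1812 (196 left).
Aug has 31 days: +31 → Sep 1, 1812 (165 left).
Sep has 30 days: +30 → Oct 1, 1812 (135 left).
Oct has 31 days: +31 → Nov 1, 1812 (104 left).
Nov has 30 days: +30 → Dec 1, 1812 (74 left).
Dec has 31 days: +31 → Jan 1, 1813 (43 left).
Jan has 31 days: +31 → Feb 1, 1813 (12 left).
+12 → Feb 13, 1813.

February 13, 1813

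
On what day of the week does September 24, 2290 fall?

Wednesday

Doomsday rule: the anchor day for the 2200s is Friday. For year 90: 90÷12 = 7 r 6, and 6÷4 = 1, so 7+6+1 = 14.
Friday + 14 ≡ Friday — that's 2290's doomsday.
In September the doomsday date is Sep 5.
Sep 24 is 19 days after Sep 5; 19 mod 7 = 5, so Friday + 5 = Wednesday.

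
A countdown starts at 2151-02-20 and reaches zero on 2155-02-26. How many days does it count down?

1467

Feb 20, 2151 → Feb 20, 2152: 365 days.
Feb 20, 2152 → Feb 20, 2153: 366 days (Feb 29, 2152 is in that span).
Feb 20, 2153 → Feb 20, 2154: 365 days.
Feb 20, 2154 → Mar 20, 2154: 28 days (February has 28).
Mar 20, 2154 → Apr 20, 2154: 31 days (March has 31).
Apr 20, 2154 → May 20, 2154: 30 days (April has 30).
May 20, 2154 → Jun 20, 2154: 31 days (May has 31).
Jun 20, 2154 → Jul 20, 2154: 30 days (June has 30).
Jul 20, 2154 → Aug 20, 2154: 31 days (July has 31).
Aug 20, 2154 → Sep 20, 2154: 31 days (August has 31).
Sep 20, 2154 → Oct 20, 2154: 30 days (September has 30).
Oct 20, 2154 → Nov 20, 2154: 31 days (October has 31).
Nov 20, 2154 → Dec 20, 2154: 30 days (November has 30).
Dec 20, 2154 → Jan 20, 2155: 31 days (December has 31).
Jan 20, 2155 → Feb 20, 2155: 31 days (January has 31).
Feb 20, 2155 → Feb 26, 2155: 6 days.
Total: 1467 days.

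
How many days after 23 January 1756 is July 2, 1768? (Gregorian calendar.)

Jan 23, 1756 → Jan 23, 1757: 366 days (Feb 29, 1756 is in that span).
Jan 23, 1757 → Jan 23, 1758: 365 days.
Jan 23, 1758 → Jan 23, 1759: 365 days.
Jan 23, 1759 → Jan 23, 1760: 365 days.
Jan 23, 1760 → Jan 23, 1761: 366 days (Feb 29, 1760 is in that span).
Jan 23, 1761 → Jan 23, 1762: 365 days.
Jan 23, 1762 → Jan 23, 1763: 365 days.
Jan 23, 1763 → Jan 23, 1764: 365 days.
Jan 23, 1764 → Jan 23, 1765: 366 days (Feb 29, 1764 is in that span).
Jan 23, 1765 → Jan 23, 1766: 365 days.
Jan 23, 1766 → Jan 23, 1767: 365 days.
Jan 23, 1767 → Jan 23, 1768: 365 days.
Jan 23, 1768 → Feb 23, 1768: 31 days (January has 31).
Feb 23, 1768 → Mar 23, 1768: 29 days (February has 29).
Mar 23, 1768 → Apr 23, 1768: 31 days (March has 31).
Apr 23, 1768 → May 23, 1768: 30 days (April has 30).
May 23, 1768 → Jun 23, 1768: 31 days (May has 31).
Jun 23, 1768 → Jul 2, 1768: 9 days.
Total: 4544 days.

4544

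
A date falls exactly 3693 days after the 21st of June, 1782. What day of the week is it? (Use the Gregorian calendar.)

First find the weekday of Jun 21, 1782. Doomsday rule: the anchor day for the 1700s is Sunday. For year 82: 82÷12 = 6 r 10, and 10÷4 = 2, so 6+10+2 = 18.
Sunday + 18 ≡ Thursday — that's 1782's doomsday.
In June the doomsday date is Jun 6.
Jun 21 is 15 days after Jun 6; 15 mod 7 = 1, so Thursday + 1 = Friday.
3693 mod 7 = 4, so 3693 days after a Friday is Friday + 4 = Tuesday.

Tuesday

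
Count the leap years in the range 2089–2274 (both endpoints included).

Multiples of 4 in [2089,2274]: 46.
Of those, multiples of 100: 2 (not leap unless ÷400).
Multiples of 400: 0.
Leap years = 46 − 2 + 0 = 44.

44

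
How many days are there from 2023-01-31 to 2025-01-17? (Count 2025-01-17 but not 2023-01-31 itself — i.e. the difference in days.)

Jan 31, 2023 → Jan 31, 2024: 365 days.
Jan 31, 2024 → Feb 29, 2024: 29 days (January has 31).
Feb 29, 2024 → Mar 29, 2024: 29 days (February has 29).
Mar 29, 2024 → Apr 29, 2024: 31 days (March has 31).
Apr 29, 2024 → May 29, 2024: 30 days (April has 30).
May 29, 2024 → Jun 29, 2024: 31 days (May has 31).
Jun 29, 2024 → Jul 29, 2024: 30 days (June has 30).
Jul 29, 2024 → Aug 29, 2024: 31 days (July has 31).
Aug 29, 2024 → Sep 29, 2024: 31 days (August has 31).
Sep 29, 2024 → Oct 29, 2024: 30 days (September has 30).
Oct 29, 2024 → Nov 29, 2024: 31 days (October has 31).
Nov 29, 2024 → Dec 29, 2024: 30 days (November has 30).
Dec 29, 2024 → Jan 17, 2025: 19 days.
Total: 717 days.

717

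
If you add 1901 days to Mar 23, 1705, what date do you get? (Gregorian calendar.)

+365 (one year) → Mar 23, 1706 (1536 left).
+365 (one year) → Mar 23, 1707 (1171 left).
+366 (one year; includes Feb 29, 1708) → Mar 23, 1708 (805 left).
+365 (one year) → Mar 23, 1709 (440 left).
+365 (one year) → Mar 23, 1710 (75 left).
Mar has 31 days: +9 → Apr 1, 1710 (66 left).
Apr has 30 days: +30 → May 1, 1710 (36 left).
May has 31 days: +31 → Jun 1, 1710 (5 left).
+5 → Jun 6, 1710.

June 6, 1710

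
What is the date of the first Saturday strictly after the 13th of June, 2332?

Jun 13, 2332 is a Monday.
From Monday to the next Saturday is 5 days.
Jun 13, 2332 + 5 = Jun 18, 2332.

June 18, 2332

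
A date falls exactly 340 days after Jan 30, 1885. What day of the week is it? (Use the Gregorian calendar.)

Tuesday

Jan 30, 1885 is a Friday.
340 mod 7 = 4, so 340 days after a Friday is Friday + 4 = Tuesday.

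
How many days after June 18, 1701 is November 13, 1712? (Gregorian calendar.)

Jun 18, 1701 → Jun 18, 1702: 365 days.
Jun 18, 1702 → Jun 18, 1703: 365 days.
Jun 18, 1703 → Jun 18, 1704: 366 days (Feb 29, 1704 is in that span).
Jun 18, 1704 → Jun 18, 1705: 365 days.
Jun 18, 1705 → Jun 18, 1706: 365 days.
Jun 18, 1706 → Jun 18, 1707: 365 days.
Jun 18, 1707 → Jun 18, 1708: 366 days (Feb 29, 1708 is in that span).
Jun 18, 1708 → Jun 18, 1709: 365 days.
Jun 18, 1709 → Jun 18, 1710: 365 days.
Jun 18, 1710 → Jun 18, 1711: 365 days.
Jun 18, 1711 → Jun 18, 1712: 366 days (Feb 29, 1712 is in that span).
Jun 18, 1712 → Jul 18, 1712: 30 days (June has 30).
Jul 18, 1712 → Aug 18, 1712: 31 days (July has 31).
Aug 18, 1712 → Sep 18, 1712: 31 days (August has 31).
Sep 18, 1712 → Oct 18, 1712: 30 days (September has 30).
Oct 18, 1712 → Nov 13, 1712: 26 days.
Total: 4166 days.

4166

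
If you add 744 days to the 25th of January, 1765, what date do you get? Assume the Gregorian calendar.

February 8, 1767

+365 (one year) → Jan 25, 1766 (379 left).
Jan has 31 days: +7 → Feb 1, 1766 (372 left).
Feb has 28 days: +28 → Mar 1, 1766 (344 left).
Mar has 31 days: +31 → Apr 1, 1766 (313 left).
Apr has 30 days: +30 → May 1, 1766 (283 left).
May has 31 days: +31 → Jun 1, 1766 (252 left).
Jun has 30 days: +30 → Jul 1, 1766 (222 left).
Jul has 31 days: +31 → Aug 1, 1766 (191 left).
Aug has 31 days: +31 → Sep 1, 1766 (160 left).
Sep has 30 days: +30 → Oct 1, 1766 (130 left).
Oct has 31 days: +31 → Nov 1, 1766 (99 left).
Nov has 30 days: +30 → Dec 1, 1766 (69 left).
Dec has 31 days: +31 → Jan 1, 1767 (38 left).
Jan has 31 days: +31 → Feb 1, 1767 (7 left).
+7 → Feb 8, 1767.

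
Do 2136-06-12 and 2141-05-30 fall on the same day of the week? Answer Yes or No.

From Jun 12, 2136 to May 30, 2141 is 1813 days.
1813 mod 7 = 0, so they are the same weekday.
(Jun 12, 2136 is a Tuesday; May 30, 2141 is a Tuesday.)

Yes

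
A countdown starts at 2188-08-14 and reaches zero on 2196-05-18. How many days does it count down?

2834

Aug 14, 2188 → Aug 14, 2189: 365 days.
Aug 14, 2189 → Aug 14, 2190: 365 days.
Aug 14, 2190 → Aug 14, 2191: 365 days.
Aug 14, 2191 → Aug 14, 2192: 366 days (Feb 29, 2192 is in that span).
Aug 14, 2192 → Aug 14, 2193: 365 days.
Aug 14, 2193 → Aug 14, 2194: 365 days.
Aug 14, 2194 → Aug 14, 2195: 365 days.
Aug 14, 2195 → Sep 14, 2195: 31 days (August has 31).
Sep 14, 2195 → Oct 14, 2195: 30 days (September has 30).
Oct 14, 2195 → Nov 14, 2195: 31 days (October has 31).
Nov 14, 2195 → Dec 14, 2195: 30 days (November has 30).
Dec 14, 2195 → Jan 14, 2196: 31 days (December has 31).
Jan 14, 2196 → Feb 14, 2196: 31 days (January has 31).
Feb 14, 2196 → Mar 14, 2196: 29 days (February has 29).
Mar 14, 2196 → Apr 14, 2196: 31 days (March has 31).
Apr 14, 2196 → May 14, 2196: 30 days (April has 30).
May 14, 2196 → May 18, 2196: 4 days.
Total: 2834 days.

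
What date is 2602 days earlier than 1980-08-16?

July 2, 1973

−366 (one year; includes Feb 29, 1980) → Aug 16, 1979 (2236 left).
−365 (one year) → Aug 16, 1978 (1871 left).
−365 (one year) → Aug 16, 1977 (1506 left).
−365 (one year) → Aug 16, 1976 (1141 left).
−366 (one year; includes Feb 29, 1976) → Aug 16, 1975 (775 left).
−365 (one year) → Aug 16, 1974 (410 left).
−365 (one year) → Aug 16, 1973 (45 left).
−16 → Jul 31, 1973 (end of Jul, 31 days; 29 left).
−29 → Jul 2, 1973.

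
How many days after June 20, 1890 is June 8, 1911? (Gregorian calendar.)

7657

Jun 20, 1890 → Jun 20, 1891: 365 days.
Jun 20, 1891 → Jun 20, 1892: 366 days (Feb 29, 1892 is in that span).
Jun 20, 1892 → Jun 20, 1893: 365 days.
Jun 20, 1893 → Jun 20, 1894: 365 days.
Jun 20, 1894 → Jun 20, 1895: 365 days.
Jun 20, 1895 → Jun 20, 1896: 366 days (Feb 29, 1896 is in that span).
Jun 20, 1896 → Jun 20, 1897: 365 days.
Jun 20, 1897 → Jun 20, 1898: 365 days.
Jun 20, 1898 → Jun 20, 1899: 365 days.
Jun 20, 1899 → Jun 20, 1900: 365 days.
Jun 20, 1900 → Jun 20, 1901: 365 days.
Jun 20, 1901 → Jun 20, 1902: 365 days.
Jun 20, 1902 → Jun 20, 1903: 365 days.
Jun 20, 1903 → Jun 20, 1904: 366 days (Feb 29, 1904 is in that span).
Jun 20, 1904 → Jun 20, 1905: 365 days.
Jun 20, 1905 → Jun 20, 1906: 365 days.
Jun 20, 1906 → Jun 20, 1907: 365 days.
Jun 20, 1907 → Jun 20, 1908: 366 days (Feb 29, 1908 is in that span).
Jun 20, 1908 → Jun 20, 1909: 365 days.
Jun 20, 1909 → Jun 20, 1910: 365 days.
Jun 20, 1910 → Jul 20, 1910: 30 days (June has 30).
Jul 20, 1910 → Aug 20, 1910: 31 days (July has 31).
Aug 20, 1910 → Sep 20, 1910: 31 days (August has 31).
Sep 20, 1910 → Oct 20, 1910: 30 days (September has 30).
Oct 20, 1910 → Nov 20, 1910: 31 days (October has 31).
Nov 20, 1910 → Dec 20, 1910: 30 days (November has 30).
Dec 20, 1910 → Jan 20, 1911: 31 days (December has 31).
Jan 20, 1911 → Feb 20, 1911: 31 days (January has 31).
Feb 20, 1911 → Mar 20, 1911: 28 days (February has 28).
Mar 20, 1911 → Apr 20, 1911: 31 days (March has 31).
Apr 20, 1911 → May 20, 1911: 30 days (April has 30).
May 20, 1911 → Jun 8, 1911: 19 days.
Total: 7657 days.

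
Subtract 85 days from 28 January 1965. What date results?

November 4, 1964

−28 → Dec 31, 1964 (end of Dec, 31 days; 57 left).
−31 → Nov 30, 1964 (end of Nov, 30 days; 26 left).
−26 → Nov 4, 1964.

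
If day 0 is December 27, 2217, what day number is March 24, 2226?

3009

Dec 27, 2217 → Dec 27, 2218: 365 days.
Dec 27, 2218 → Dec 27, 2219: 365 days.
Dec 27, 2219 → Dec 27, 2220: 366 days (Feb 29, 2220 is in that span).
Dec 27, 2220 → Dec 27, 2221: 365 days.
Dec 27, 2221 → Dec 27, 2222: 365 days.
Dec 27, 2222 → Dec 27, 2223: 365 days.
Dec 27, 2223 → Dec 27, 2224: 366 days (Feb 29, 2224 is in that span).
Dec 27, 2224 → Dec 27, 2225: 365 days.
Dec 27, 2225 → Jan 27, 2226: 31 days (December has 31).
Jan 27, 2226 → Feb 27, 2226: 31 days (January has 31).
Feb 27, 2226 → Mar 24, 2226: 25 days.
Total: 3009 days.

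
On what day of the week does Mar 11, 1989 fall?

Saturday

Doomsday rule: the anchor day for the 1900s is Wednesday. For year 89: 89÷12 = 7 r 5, and 5÷4 = 1, so 7+5+1 = 13.
Wednesday + 13 ≡ Tuesday — that's 1989's doomsday.
In March the doomsday date is Mar 14.
Mar 11 is 3 days before Mar 14; 3 mod 7 = 3, so Tuesday − 3 = Saturday.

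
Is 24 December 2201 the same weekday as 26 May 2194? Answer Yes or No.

No

From May 26, 2194 to Dec 24, 2201 is 2768 days.
2768 mod 7 = 3, so they are different weekdays.
(May 26, 2194 is a Monday; Dec 24, 2201 is a Thursday.)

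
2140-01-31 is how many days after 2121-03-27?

Mar 27, 2121 → Mar 27, 2122: 365 days.
Mar 27, 2122 → Mar 27, 2123: 365 days.
Mar 27, 2123 → Mar 27, 2124: 366 days (Feb 29, 2124 is in that span).
Mar 27, 2124 → Mar 27, 2125: 365 days.
Mar 27, 2125 → Mar 27, 2126: 365 days.
Mar 27, 2126 → Mar 27, 2127: 365 days.
Mar 27, 2127 → Mar 27, 2128: 366 days (Feb 29, 2128 is in that span).
Mar 27, 2128 → Mar 27, 2129: 365 days.
Mar 27, 2129 → Mar 27, 2130: 365 days.
Mar 27, 2130 → Mar 27, 2131: 365 days.
Mar 27, 2131 → Mar 27, 2132: 366 days (Feb 29, 2132 is in that span).
Mar 27, 2132 → Mar 27, 2133: 365 days.
Mar 27, 2133 → Mar 27, 2134: 365 days.
Mar 27, 2134 → Mar 27, 2135: 365 days.
Mar 27, 2135 → Mar 27, 2136: 366 days (Feb 29, 2136 is in that span).
Mar 27, 2136 → Mar 27, 2137: 365 days.
Mar 27, 2137 → Mar 27, 2138: 365 days.
Mar 27, 2138 → Mar 27, 2139: 365 days.
Mar 27, 2139 → Apr 27, 2139: 31 days (March has 31).
Apr 27, 2139 → May 27, 2139: 30 days (April has 30).
May 27, 2139 → Jun 27, 2139: 31 days (May has 31).
Jun 27, 2139 → Jul 27, 2139: 30 days (June has 30).
Jul 27, 2139 → Aug 27, 2139: 31 days (July has 31).
Aug 27, 2139 → Sep 27, 2139: 31 days (August has 31).
Sep 27, 2139 → Oct 27, 2139: 30 days (September has 30).
Oct 27, 2139 → Nov 27, 2139: 31 days (October has 31).
Nov 27, 2139 → Dec 27, 2139: 30 days (November has 30).
Dec 27, 2139 → Jan 27, 2140: 31 days (December has 31).
Jan 27, 2140 → Jan 31, 2140: 4 days.
Total: 6884 days.

6884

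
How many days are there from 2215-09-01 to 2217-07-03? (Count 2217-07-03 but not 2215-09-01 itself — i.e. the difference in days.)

671

Sep 1, 2215 → Sep 1, 2216: 366 days (Feb 29, 2216 is in that span).
Sep 1, 2216 → Oct 1, 2216: 30 days (September has 30).
Oct 1, 2216 → Nov 1, 2216: 31 days (October has 31).
Nov 1, 2216 → Dec 1, 2216: 30 days (November has 30).
Dec 1, 2216 → Jan 1, 2217: 31 days (December has 31).
Jan 1, 2217 → Feb 1, 2217: 31 days (January has 31).
Feb 1, 2217 → Mar 1, 2217: 28 days (February has 28).
Mar 1, 2217 → Apr 1, 2217: 31 days (March has 31).
Apr 1, 2217 → May 1, 2217: 30 days (April has 30).
May 1, 2217 → Jun 1, 2217: 31 days (May has 31).
Jun 1, 2217 → Jul 1, 2217: 30 days (June has 30).
Jul 1, 2217 → Jul 3, 2217: 2 days.
Total: 671 days.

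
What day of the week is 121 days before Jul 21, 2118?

First find the weekday of Jul 21, 2118. Doomsday rule: the anchor day for the 2100s is Sunday. For year 18: 18÷12 = 1 r 6, and 6÷4 = 1, so 1+6+1 = 8.
Sunday + 8 ≡ Monday — that's 2118's doomsday.
In July the doomsday date is Jul 11.
Jul 21 is 10 days after Jul 11; 10 mod 7 = 3, so Monday + 3 = Thursday.
121 mod 7 = 2, so 121 days before a Thursday is Thursday − 2 = Tuesday.

Tuesday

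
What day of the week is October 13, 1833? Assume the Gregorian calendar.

Doomsday rule: the anchor day for the 1800s is Friday. For year 33: 33÷12 = 2 r 9, and 9÷4 = 2, so 2+9+2 = 13.
Friday + 13 ≡ Thursday — that's 1833's doomsday.
In October the doomsday date is Oct 10.
Oct 13 is 3 days after Oct 10; 3 mod 7 = 3, so Thursday + 3 = Sunday.

Sunday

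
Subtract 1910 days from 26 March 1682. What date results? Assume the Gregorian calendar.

−365 (one year) → Mar 26, 1681 (1545 left).
−365 (one year) → Mar 26, 1680 (1180 left).
−366 (one year; includes Feb 29, 1680) → Mar 26, 1679 (814 left).
−365 (one year) → Mar 26, 1678 (449 left).
−365 (one year) → Mar 26, 1677 (84 left).
−26 → Feb 28, 1677 (end of Feb, 28 days; 58 left).
−28 → Jan 31, 1677 (end of Jan, 31 days; 30 left).
−30 → Jan 1, 1677.

January 1, 1677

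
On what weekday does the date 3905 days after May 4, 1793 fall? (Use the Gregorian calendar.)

May 4, 1793 is a Saturday.
3905 mod 7 = 6, so 3905 days after a Saturday is Saturday + 6 = Friday.

Friday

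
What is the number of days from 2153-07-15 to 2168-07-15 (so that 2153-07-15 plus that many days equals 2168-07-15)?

5479

Jul 15, 2153 → Jul 15, 2154: 365 days.
Jul 15, 2154 → Jul 15, 2155: 365 days.
Jul 15, 2155 → Jul 15, 2156: 366 days (Feb 29, 2156 is in that span).
Jul 15, 2156 → Jul 15, 2157: 365 days.
Jul 15, 2157 → Jul 15, 2158: 365 days.
Jul 15, 2158 → Jul 15, 2159: 365 days.
Jul 15, 2159 → Jul 15, 2160: 366 days (Feb 29, 2160 is in that span).
Jul 15, 2160 → Jul 15, 2161: 365 days.
Jul 15, 2161 → Jul 15, 2162: 365 days.
Jul 15, 2162 → Jul 15, 2163: 365 days.
Jul 15, 2163 → Jul 15, 2164: 366 days (Feb 29, 2164 is in that span).
Jul 15, 2164 → Jul 15, 2165: 365 days.
Jul 15, 2165 → Jul 15, 2166: 365 days.
Jul 15, 2166 → Jul 15, 2167: 365 days.
Jul 15, 2167 → Aug 15, 2167: 31 days (July has 31).
Aug 15, 2167 → Sep 15, 2167: 31 days (August has 31).
Sep 15, 2167 → Oct 15, 2167: 30 days (September has 30).
Oct 15, 2167 → Nov 15, 2167: 31 days (October has 31).
Nov 15, 2167 → Dec 15, 2167: 30 days (November has 30).
Dec 15, 2167 → Jan 15, 2168: 31 days (December has 31).
Jan 15, 2168 → Feb 15, 2168: 31 days (January has 31).
Feb 15, 2168 → Mar 15, 2168: 29 days (February has 29).
Mar 15, 2168 → Apr 15, 2168: 31 days (March has 31).
Apr 15, 2168 → May 15, 2168: 30 days (April has 30).
May 15, 2168 → Jun 15, 2168: 31 days (May has 31).
Jun 15, 2168 → Jul 15, 2168: 30 days.
Total: 5479 days.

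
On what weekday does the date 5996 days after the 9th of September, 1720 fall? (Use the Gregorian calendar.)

Friday

First find the weekday of Sep 9, 1720. Doomsday rule: the anchor day for the 1700s is Sunday. For year 20: 20÷12 = 1 r 8, and 8÷4 = 2, so 1+8+2 = 11.
Sunday + 11 ≡ Thursday — that's 1720's doomsday.
In September the doomsday date is Sep 5.
Sep 9 is 4 days after Sep 5; 4 mod 7 = 4, so Thursday + 4 = Monday.
5996 mod 7 = 4, so 5996 days after a Monday is Monday + 4 = Friday.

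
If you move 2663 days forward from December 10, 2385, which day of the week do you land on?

First find the weekday of Dec 10, 2385. Doomsday rule: the anchor day for the 2300s is Wednesday. For year 85: 85÷12 = 7 r 1, and 1÷4 = 0, so 7+1+0 = 8.
Wednesday + 8 ≡ Thursday — that's 2385's doomsday.
In December the doomsday date is Dec 12.
Dec 10 is 2 days before Dec 12; 2 mod 7 = 2, so Thursday − 2 = Tuesday.
2663 mod 7 = 3, so 2663 days after a Tuesday is Tuesday + 3 = Friday.

Friday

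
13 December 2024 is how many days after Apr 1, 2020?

Apr 1, 2020 → Apr 1, 2021: 365 days.
Apr 1, 2021 → Apr 1, 2022: 365 days.
Apr 1, 2022 → Apr 1, 2023: 365 days.
Apr 1, 2023 → Apr 1, 2024: 366 days (Feb 29, 2024 is in that span).
Apr 1, 2024 → May 1, 2024: 30 days (April has 30).
May 1, 2024 → Jun 1, 2024: 31 days (May has 31).
Jun 1, 2024 → Jul 1, 2024: 30 days (June has 30).
Jul 1, 2024 → Aug 1, 2024: 31 days (July has 31).
Aug 1, 2024 → Sep 1, 2024: 31 days (August has 31).
Sep 1, 2024 → Oct 1, 2024: 30 days (September has 30).
Oct 1, 2024 → Nov 1, 2024: 31 days (October has 31).
Nov 1, 2024 → Dec 1, 2024: 30 days (November has 30).
Dec 1, 2024 → Dec 13, 2024: 12 days.
Total: 1717 days.

1717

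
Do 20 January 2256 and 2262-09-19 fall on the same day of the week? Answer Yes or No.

From Jan 20, 2256 to Sep 19, 2262 is 2434 days.
2434 mod 7 = 5, so they are different weekdays.
(Jan 20, 2256 is a Sunday; Sep 19, 2262 is a Friday.)

No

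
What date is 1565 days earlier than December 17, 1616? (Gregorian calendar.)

September 4, 1612

−366 (one year; includes Feb 29, 1616) → Dec 17, 1615 (1199 left).
−365 (one year) → Dec 17, 1614 (834 left).
−365 (one year) → Dec 17, 1613 (469 left).
−365 (one year) → Dec 17, 1612 (104 left).
−17 → Nov 30, 1612 (end of Nov, 30 days; 87 left).
−30 → Oct 31, 1612 (end of Oct, 31 days; 57 left).
−31 → Sep 30, 1612 (end of Sep, 30 days; 26 left).
−26 → Sep 4, 1612.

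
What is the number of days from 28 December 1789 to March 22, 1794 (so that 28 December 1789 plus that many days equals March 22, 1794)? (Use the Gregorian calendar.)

1545

Dec 28, 1789 → Dec 28, 1790: 365 days.
Dec 28, 1790 → Dec 28, 1791: 365 days.
Dec 28, 1791 → Dec 28, 1792: 366 days (Feb 29, 1792 is in that span).
Dec 28, 1792 → Dec 28, 1793: 365 days.
Dec 28, 1793 → Jan 28, 1794: 31 days (December has 31).
Jan 28, 1794 → Feb 28, 1794: 31 days (January has 31).
Feb 28, 1794 → Mar 22, 1794: 22 days.
Total: 1545 days.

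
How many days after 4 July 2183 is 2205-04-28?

Jul 4, 2183 → Jul 4, 2184: 366 days (Feb 29, 2184 is in that span).
Jul 4, 2184 → Jul 4, 2185: 365 days.
Jul 4, 2185 → Jul 4, 2186: 365 days.
Jul 4, 2186 → Jul 4, 2187: 365 days.
Jul 4, 2187 → Jul 4, 2188: 366 days (Feb 29, 2188 is in that span).
Jul 4, 2188 → Jul 4, 2189: 365 days.
Jul 4, 2189 → Jul 4, 2190: 365 days.
Jul 4, 2190 → Jul 4, 2191: 365 days.
Jul 4, 2191 → Jul 4, 2192: 366 days (Feb 29, 2192 is in that span).
Jul 4, 2192 → Jul 4, 2193: 365 days.
Jul 4, 2193 → Jul 4, 2194: 365 days.
Jul 4, 2194 → Jul 4, 2195: 365 days.
Jul 4, 2195 → Jul 4, 2196: 366 days (Feb 29, 2196 is in that span).
Jul 4, 2196 → Jul 4, 2197: 365 days.
Jul 4, 2197 → Jul 4, 2198: 365 days.
Jul 4, 2198 → Jul 4, 2199: 365 days.
Jul 4, 2199 → Jul 4, 2200: 365 days.
Jul 4, 2200 → Jul 4, 2201: 365 days.
Jul 4, 2201 → Jul 4, 2202: 365 days.
Jul 4, 2202 → Jul 4, 2203: 365 days.
Jul 4, 2203 → Jul 4, 2204: 366 days (Feb 29, 2204 is in that span).
Jul 4, 2204 → Aug 4, 2204: 31 days (July has 31).
Aug 4, 2204 → Sep 4, 2204: 31 days (August has 31).
Sep 4, 2204 → Oct 4, 2204: 30 days (September has 30).
Oct 4, 2204 → Nov 4, 2204: 31 days (October has 31).
Nov 4, 2204 → Dec 4, 2204: 30 days (November has 30).
Dec 4, 2204 → Jan 4, 2205: 31 days (December has 31).
Jan 4, 2205 → Feb 4, 2205: 31 days (January has 31).
Feb 4, 2205 → Mar 4, 2205: 28 days (February has 28).
Mar 4, 2205 → Apr 4, 2205: 31 days (March has 31).
Apr 4, 2205 → Apr 28, 2205: 24 days.
Total: 7968 days.

7968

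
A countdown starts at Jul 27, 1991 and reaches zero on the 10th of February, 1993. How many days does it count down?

Jul 27, 1991 → Jul 27, 1992: 366 days (Feb 29, 1992 is in that span).
Jul 27, 1992 → Aug 27, 1992: 31 days (July has 31).
Aug 27, 1992 → Sep 27, 1992: 31 days (August has 31).
Sep 27, 1992 → Oct 27, 1992: 30 days (September has 30).
Oct 27, 1992 → Nov 27, 1992: 31 days (October has 31).
Nov 27, 1992 → Dec 27, 1992: 30 days (November has 30).
Dec 27, 1992 → Jan 27, 1993: 31 days (December has 31).
Jan 27, 1993 → Feb 10, 1993: 14 days.
Total: 564 days.

564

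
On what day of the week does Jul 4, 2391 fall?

Thursday

Doomsday rule: the anchor day for the 2300s is Wednesday. For year 91: 91÷12 = 7 r 7, and 7÷4 = 1, so 7+7+1 = 15.
Wednesday + 15 ≡ Thursday — that's 2391's doomsday.
In July the doomsday date is Jul 11.
Jul 4 is 7 days before Jul 11; 7 mod 7 = 0, so Thursday − 0 = Thursday.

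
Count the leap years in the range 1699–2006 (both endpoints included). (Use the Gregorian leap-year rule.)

74

Multiples of 4 in [1699,2006]: 77.
Of those, multiples of 100: 4 (not leap unless ÷400).
Multiples of 400: 1.
Leap years = 77 − 4 + 1 = 74.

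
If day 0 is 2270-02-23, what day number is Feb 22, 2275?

Feb 23, 2270 → Feb 23, 2271: 365 days.
Feb 23, 2271 → Feb 23, 2272: 365 days.
Feb 23, 2272 → Feb 23, 2273: 366 days (Feb 29, 2272 is in that span).
Feb 23, 2273 → Feb 23, 2274: 365 days.
Feb 23, 2274 → Mar 23, 2274: 28 days (February has 28).
Mar 23, 2274 → Apr 23, 2274: 31 days (March has 31).
Apr 23, 2274 → May 23, 2274: 30 days (April has 30).
May 23, 2274 → Jun 23, 2274: 31 days (May has 31).
Jun 23, 2274 → Jul 23, 2274: 30 days (June has 30).
Jul 23, 2274 → Aug 23, 2274: 31 days (July has 31).
Aug 23, 2274 → Sep 23, 2274: 31 days (August has 31).
Sep 23, 2274 → Oct 23, 2274: 30 days (September has 30).
Oct 23, 2274 → Nov 23, 2274: 31 days (October has 31).
Nov 23, 2274 → Dec 23, 2274: 30 days (November has 30).
Dec 23, 2274 → Jan 23, 2275: 31 days (December has 31).
Jan 23, 2275 → Feb 22, 2275: 30 days.
Total: 1825 days.

1825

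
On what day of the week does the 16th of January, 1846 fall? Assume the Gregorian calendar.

January 1, 1846 is a Thursday.
Jan 1, 1846 → Jan 16, 1846: 15 days.
Total: 15 days.
15 mod 7 = 1, so Thursday + 1 = Friday.

Friday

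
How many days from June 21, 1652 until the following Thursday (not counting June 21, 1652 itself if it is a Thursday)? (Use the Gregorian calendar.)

Jun 21, 1652 is a Friday.
From Friday to the next Thursday is 6 days.

6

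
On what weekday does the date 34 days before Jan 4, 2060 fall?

Jan 4, 2060 is a Sunday.
34 mod 7 = 6, so 34 days before a Sunday is Sunday − 6 = Monday.

Monday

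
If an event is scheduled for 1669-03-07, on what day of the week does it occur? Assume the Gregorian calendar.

Doomsday rule: the anchor day for the 1600s is Tuesday. For year 69: 69÷12 = 5 r 9, and 9÷4 = 2, so 5+9+2 = 16.
Tuesday + 16 ≡ Thursday — that's 1669's doomsday.
In March the doomsday date is Mar 14.
Mar 7 is 7 days before Mar 14; 7 mod 7 = 0, so Thursday − 0 = Thursday.

Thursday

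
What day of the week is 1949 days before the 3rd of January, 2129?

First find the weekday of Jan 3, 2129. Doomsday rule: the anchor day for the 2100s is Sunday. For year 29: 29÷12 = 2 r 5, and 5÷4 = 1, so 2+5+1 = 8.
Sunday + 8 ≡ Monday — that's 2129's doomsday.
In January the doomsday date is Jan 3 (2129 is not a leap year).
Jan 3 is the doomsday itself: Monday.
1949 mod 7 = 3, so 1949 days before a Monday is Monday − 3 = Friday.

Friday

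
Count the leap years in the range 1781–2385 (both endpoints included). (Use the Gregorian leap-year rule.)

146

Multiples of 4 in [1781,2385]: 151.
Of those, multiples of 100: 6 (not leap unless ÷400).
Multiples of 400: 1.
Leap years = 151 − 6 + 1 = 146.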